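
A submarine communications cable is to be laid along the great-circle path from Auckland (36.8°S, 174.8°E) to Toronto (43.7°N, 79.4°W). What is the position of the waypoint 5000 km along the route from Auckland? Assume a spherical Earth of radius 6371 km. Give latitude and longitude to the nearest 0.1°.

≈ (7.1°S, 148.1°W)

The haversine formula gives a central angle δ ≈ 2.179 rad (124.9°) between the endpoints. The total great-circle distance is δ·R ≈ 2.179 × 6371 ≈ 13883 km, so the target fraction is f = 5000/13883 ≈ 0.360.
Interpolate at f ≈ 0.360 with slerp weights a = sin((1−f)δ)/sin δ ≈ 1.200, b = sin(fδ)/sin δ ≈ 0.861.
p = a·p₁ + b·p₂ ≈ (-0.842, -0.525, -0.124); φ = arcsin(p_z) ≈ -7.10°, λ = atan2(p_y, p_x) ≈ -148.06°.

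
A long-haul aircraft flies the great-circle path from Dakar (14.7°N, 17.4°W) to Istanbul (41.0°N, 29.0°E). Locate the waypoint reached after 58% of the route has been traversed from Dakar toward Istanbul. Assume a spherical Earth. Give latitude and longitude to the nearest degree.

≈ 32°N, 6°E

Convert each endpoint to a unit vector on the sphere (x = cos φ cos λ, y = cos φ sin λ, z = sin φ).
The central angle between the endpoints is δ = arccos(p₁·p₂) ≈ 0.837 rad (47.9°).
Interpolate at f = 0.58 with slerp weights a = sin((1−f)δ)/sin δ ≈ 0.464, b = sin(fδ)/sin δ ≈ 0.628.
p = a·p₁ + b·p₂ ≈ (0.843, 0.096, 0.530); φ = arcsin(p_z) ≈ 32.00°, λ = atan2(p_y, p_x) ≈ 6.48°.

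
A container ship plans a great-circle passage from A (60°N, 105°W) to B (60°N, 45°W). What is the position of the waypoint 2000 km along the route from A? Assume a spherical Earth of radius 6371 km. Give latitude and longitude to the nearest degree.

≈ (63°N, 67°W)

The haversine formula gives a central angle δ ≈ 0.505 rad (29.0°) between the endpoints. The total great-circle distance is δ·R ≈ 0.505 × 6371 ≈ 3220 km, so the target fraction is f = 2000/3220 ≈ 0.621.
Interpolate at f ≈ 0.621 with slerp weights a = sin((1−f)δ)/sin δ ≈ 0.393, b = sin(fδ)/sin δ ≈ 0.638.
p = a·p₁ + b·p₂ ≈ (0.175, -0.415, 0.893); φ = arcsin(p_z) ≈ 63.22°, λ = atan2(p_y, p_x) ≈ -67.19°.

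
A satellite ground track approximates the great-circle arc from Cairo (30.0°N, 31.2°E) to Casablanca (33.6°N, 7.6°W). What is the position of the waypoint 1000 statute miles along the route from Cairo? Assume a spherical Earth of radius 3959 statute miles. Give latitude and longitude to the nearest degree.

The haversine formula gives a central angle δ ≈ 0.576 rad (33.0°) between the endpoints. The total great-circle distance is δ·R ≈ 0.576 × 3959 ≈ 2279 mi, so the target fraction is f = 1000/2279 ≈ 0.439.
Interpolate at f ≈ 0.439 with slerp weights a = sin((1−f)δ)/sin δ ≈ 0.583, b = sin(fδ)/sin δ ≈ 0.459.
p = a·p₁ + b·p₂ ≈ (0.811, 0.211, 0.546); φ = arcsin(p_z) ≈ 33.07°, λ = atan2(p_y, p_x) ≈ 14.59°.

≈ 33°N, 15°E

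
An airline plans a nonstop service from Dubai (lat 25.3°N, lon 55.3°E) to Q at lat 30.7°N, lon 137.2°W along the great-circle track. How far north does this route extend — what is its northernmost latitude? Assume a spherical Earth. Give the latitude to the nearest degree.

The great circle lies in the plane with unit normal n̂ = (p₁ × p₂)/|p₁ × p₂|.
Here n̂_z ≈ +0.200; the vertex latitude is φ_max = arccos|n̂_z| ≈ 78.5°.

≈ 78°N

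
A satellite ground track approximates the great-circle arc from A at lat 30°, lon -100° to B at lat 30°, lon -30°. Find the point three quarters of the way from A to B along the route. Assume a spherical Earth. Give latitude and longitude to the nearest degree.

≈ lat 34°, lon -47°

The haversine formula gives a central angle δ ≈ 1.040 rad (59.6°) between the endpoints.
Interpolate at f = 3/4 with slerp weights a = sin((1−f)δ)/sin δ ≈ 0.298, b = sin(fδ)/sin δ ≈ 0.815.
p = a·p₁ + b·p₂ ≈ (0.567, -0.607, 0.557); φ = arcsin(p_z) ≈ 33.83°, λ = atan2(p_y, p_x) ≈ -46.98°.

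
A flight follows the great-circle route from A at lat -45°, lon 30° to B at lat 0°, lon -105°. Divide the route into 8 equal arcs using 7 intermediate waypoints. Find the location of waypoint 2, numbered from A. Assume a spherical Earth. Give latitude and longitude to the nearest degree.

≈ lat -55°, lon -15°

From cos δ = sin φ₁ sin φ₂ + cos φ₁ cos φ₂ cos Δλ, the central angle is δ ≈ 2.094 rad (120.0°).
Interpolate at f = 2/8 with slerp weights a = sin((1−f)δ)/sin δ ≈ 1.155, b = sin(fδ)/sin δ ≈ 0.577.
p = a·p₁ + b·p₂ ≈ (0.558, -0.149, -0.816); φ = arcsin(p_z) ≈ -54.74°, λ = atan2(p_y, p_x) ≈ -15.00°.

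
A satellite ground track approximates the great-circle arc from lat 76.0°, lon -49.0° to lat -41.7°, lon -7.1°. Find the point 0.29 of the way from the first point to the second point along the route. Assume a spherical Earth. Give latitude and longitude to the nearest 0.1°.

≈ lat 43.0°, lon -21.9°

The haversine formula gives a central angle δ ≈ 2.107 rad (120.7°) between the endpoints.
Interpolate at f = 0.29 with slerp weights a = sin((1−f)δ)/sin δ ≈ 1.160, b = sin(fδ)/sin δ ≈ 0.667.
p = a·p₁ + b·p₂ ≈ (0.679, -0.273, 0.682); φ = arcsin(p_z) ≈ 42.97°, λ = atan2(p_y, p_x) ≈ -21.94°.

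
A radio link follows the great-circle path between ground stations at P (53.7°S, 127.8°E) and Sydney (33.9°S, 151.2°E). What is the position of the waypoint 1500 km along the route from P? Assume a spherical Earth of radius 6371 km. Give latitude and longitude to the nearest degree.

≈ (44°S, 142°E)

Write both endpoints as unit vectors p₁, p₂ with components (cos φ cos λ, cos φ sin λ, sin φ).
The central angle between the endpoints is δ = arccos(p₁·p₂) ≈ 0.450 rad (25.8°). The total great-circle distance is δ·R ≈ 0.450 × 6371 ≈ 2867 km, so the target fraction is f = 1500/2867 ≈ 0.523.
Interpolate at f ≈ 0.523 with slerp weights a = sin((1−f)δ)/sin δ ≈ 0.489, b = sin(fδ)/sin δ ≈ 0.536.
p = a·p₁ + b·p₂ ≈ (-0.568, 0.443, -0.694); φ = arcsin(p_z) ≈ -43.92°, λ = atan2(p_y, p_x) ≈ 142.01°.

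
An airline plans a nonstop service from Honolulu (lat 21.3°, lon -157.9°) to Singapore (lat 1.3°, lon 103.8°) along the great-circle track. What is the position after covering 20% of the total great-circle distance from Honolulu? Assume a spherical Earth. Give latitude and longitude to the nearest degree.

From cos δ = sin φ₁ sin φ₂ + cos φ₁ cos φ₂ cos Δλ, the central angle is δ ≈ 1.697 rad (97.3°).
Interpolate at f = 0.20 with slerp weights a = sin((1−f)δ)/sin δ ≈ 0.985, b = sin(fδ)/sin δ ≈ 0.336.
p = a·p₁ + b·p₂ ≈ (-0.931, -0.019, 0.366); φ = arcsin(p_z) ≈ 21.44°, λ = atan2(p_y, p_x) ≈ -178.80°.

≈ lat 21°, lon -179°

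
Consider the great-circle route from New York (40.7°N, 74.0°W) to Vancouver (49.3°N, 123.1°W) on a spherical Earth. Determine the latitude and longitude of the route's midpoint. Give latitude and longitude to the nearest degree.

Write both endpoints as unit vectors p₁, p₂ with components (cos φ cos λ, cos φ sin λ, sin φ).
The central angle between the endpoints is δ = arccos(p₁·p₂) ≈ 0.613 rad (35.1°).
Interpolate at f = 1/2 with slerp weights a = sin((1−f)δ)/sin δ ≈ 0.524, b = sin(fδ)/sin δ ≈ 0.524.
p = a·p₁ + b·p₂ ≈ (-0.077, -0.669, 0.740); φ = arcsin(p_z) ≈ 47.69°, λ = atan2(p_y, p_x) ≈ -96.58°.

≈ (48°N, 97°W)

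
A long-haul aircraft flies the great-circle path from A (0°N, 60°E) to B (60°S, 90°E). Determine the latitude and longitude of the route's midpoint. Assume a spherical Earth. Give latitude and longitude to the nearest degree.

≈ (31°S, 70°E)

From cos δ = sin φ₁ sin φ₂ + cos φ₁ cos φ₂ cos Δλ, the central angle is δ ≈ 1.123 rad (64.3°).
Interpolate at f = 1/2 with slerp weights a = sin((1−f)δ)/sin δ ≈ 0.591, b = sin(fδ)/sin δ ≈ 0.591.
p = a·p₁ + b·p₂ ≈ (0.295, 0.807, -0.512); φ = arcsin(p_z) ≈ -30.77°, λ = atan2(p_y, p_x) ≈ 69.90°.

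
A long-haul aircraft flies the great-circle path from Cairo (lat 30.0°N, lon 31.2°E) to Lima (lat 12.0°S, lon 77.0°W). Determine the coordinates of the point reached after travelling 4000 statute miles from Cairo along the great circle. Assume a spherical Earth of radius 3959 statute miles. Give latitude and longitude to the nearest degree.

Convert each endpoint to a unit vector on the sphere (x = cos φ cos λ, y = cos φ sin λ, z = sin φ).
The central angle between the endpoints is δ = arccos(p₁·p₂) ≈ 1.948 rad (111.6°). The total great-circle distance is δ·R ≈ 1.948 × 3959 ≈ 7713 mi, so the target fraction is f = 4000/7713 ≈ 0.519.
Interpolate at f ≈ 0.519 with slerp weights a = sin((1−f)δ)/sin δ ≈ 0.867, b = sin(fδ)/sin δ ≈ 0.911.
p = a·p₁ + b·p₂ ≈ (0.843, -0.479, 0.244); φ = arcsin(p_z) ≈ 14.14°, λ = atan2(p_y, p_x) ≈ -29.62°.

≈ lat 14°N, lon 30°W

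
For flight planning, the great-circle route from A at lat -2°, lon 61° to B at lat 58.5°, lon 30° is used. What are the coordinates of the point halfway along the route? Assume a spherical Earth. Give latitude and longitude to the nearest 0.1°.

≈ lat 29.1°, lon 50.5°

Convert each endpoint to a unit vector on the sphere (x = cos φ cos λ, y = cos φ sin λ, z = sin φ).
The central angle between the endpoints is δ = arccos(p₁·p₂) ≈ 1.140 rad (65.3°).
Interpolate at f = 1/2 with slerp weights a = sin((1−f)δ)/sin δ ≈ 0.594, b = sin(fδ)/sin δ ≈ 0.594.
p = a·p₁ + b·p₂ ≈ (0.556, 0.674, 0.486); φ = arcsin(p_z) ≈ 29.05°, λ = atan2(p_y, p_x) ≈ 50.47°.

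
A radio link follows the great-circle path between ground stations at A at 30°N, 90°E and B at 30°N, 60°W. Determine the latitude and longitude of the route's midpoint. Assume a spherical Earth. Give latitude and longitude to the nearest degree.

≈ 66°N, 15°E

Convert each endpoint to a unit vector on the sphere (x = cos φ cos λ, y = cos φ sin λ, z = sin φ).
The central angle between the endpoints is δ = arccos(p₁·p₂) ≈ 1.982 rad (113.5°).
Interpolate at f = 1/2 with slerp weights a = sin((1−f)δ)/sin δ ≈ 0.913, b = sin(fδ)/sin δ ≈ 0.913.
p = a·p₁ + b·p₂ ≈ (0.395, 0.106, 0.913); φ = arcsin(p_z) ≈ 65.85°, λ = atan2(p_y, p_x) ≈ 15.00°.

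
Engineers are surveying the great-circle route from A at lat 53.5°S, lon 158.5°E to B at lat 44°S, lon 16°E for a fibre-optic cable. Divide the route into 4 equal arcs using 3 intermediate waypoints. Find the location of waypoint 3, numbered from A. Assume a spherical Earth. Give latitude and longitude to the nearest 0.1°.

≈ lat 61.2°S, lon 30.8°E

Write both endpoints as unit vectors p₁, p₂ with components (cos φ cos λ, cos φ sin λ, sin φ).
The central angle between the endpoints is δ = arccos(p₁·p₂) ≈ 1.350 rad (77.4°).
Interpolate at f = 3/4 with slerp weights a = sin((1−f)δ)/sin δ ≈ 0.339, b = sin(fδ)/sin δ ≈ 0.869.
p = a·p₁ + b·p₂ ≈ (0.413, 0.246, -0.877); φ = arcsin(p_z) ≈ -61.24°, λ = atan2(p_y, p_x) ≈ 30.80°.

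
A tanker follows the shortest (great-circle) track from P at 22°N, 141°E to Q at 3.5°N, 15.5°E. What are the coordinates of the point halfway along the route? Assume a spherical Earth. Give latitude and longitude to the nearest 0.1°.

≈ 26.2°N, 74.2°E

From cos δ = sin φ₁ sin φ₂ + cos φ₁ cos φ₂ cos Δλ, the central angle is δ ≈ 2.111 rad (121.0°).
Interpolate at f = 1/2 with slerp weights a = sin((1−f)δ)/sin δ ≈ 1.015, b = sin(fδ)/sin δ ≈ 1.015.
p = a·p₁ + b·p₂ ≈ (0.245, 0.863, 0.442); φ = arcsin(p_z) ≈ 26.24°, λ = atan2(p_y, p_x) ≈ 74.16°.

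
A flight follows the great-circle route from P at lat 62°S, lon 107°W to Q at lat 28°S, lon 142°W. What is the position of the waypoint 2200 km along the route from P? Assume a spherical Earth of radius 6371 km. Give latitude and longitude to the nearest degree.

Convert each endpoint to a unit vector on the sphere (x = cos φ cos λ, y = cos φ sin λ, z = sin φ).
The central angle between the endpoints is δ = arccos(p₁·p₂) ≈ 0.717 rad (41.1°). The total great-circle distance is δ·R ≈ 0.717 × 6371 ≈ 4565 km, so the target fraction is f = 2200/4565 ≈ 0.482.
Interpolate at f ≈ 0.482 with slerp weights a = sin((1−f)δ)/sin δ ≈ 0.552, b = sin(fδ)/sin δ ≈ 0.515.
p = a·p₁ + b·p₂ ≈ (-0.434, -0.528, -0.730); φ = arcsin(p_z) ≈ -46.86°, λ = atan2(p_y, p_x) ≈ -129.44°.

≈ lat 47°S, lon 129°W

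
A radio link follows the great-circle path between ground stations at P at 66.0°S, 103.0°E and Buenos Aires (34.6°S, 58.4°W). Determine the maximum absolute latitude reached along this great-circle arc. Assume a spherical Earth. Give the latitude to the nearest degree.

≈ 84°S

The great circle lies in the plane with unit normal n̂ = (p₁ × p₂)/|p₁ × p₂|.
Here n̂_z ≈ -0.109; the vertex latitude is φ_max = arccos|n̂_z| ≈ 83.7°.
Check via Clairaut: cos φ_max = |cos φ₁| · sin C = cos(66.0°)·sin(164.5°) ≈ 0.109, again giving ≈ 83.7°.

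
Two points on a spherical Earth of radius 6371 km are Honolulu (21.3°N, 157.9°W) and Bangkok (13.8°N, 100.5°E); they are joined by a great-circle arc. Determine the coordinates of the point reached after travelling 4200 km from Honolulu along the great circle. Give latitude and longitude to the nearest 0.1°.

≈ 27.1°N, 161.0°E

Write both endpoints as unit vectors p₁, p₂ with components (cos φ cos λ, cos φ sin λ, sin φ).
The central angle between the endpoints is δ = arccos(p₁·p₂) ≈ 1.666 rad (95.5°). The total great-circle distance is δ·R ≈ 1.666 × 6371 ≈ 10616 km, so the target fraction is f = 4200/10616 ≈ 0.396.
Interpolate at f ≈ 0.396 with slerp weights a = sin((1−f)δ)/sin δ ≈ 0.849, b = sin(fδ)/sin δ ≈ 0.615.
p = a·p₁ + b·p₂ ≈ (-0.842, 0.290, 0.455); φ = arcsin(p_z) ≈ 27.08°, λ = atan2(p_y, p_x) ≈ 161.00°.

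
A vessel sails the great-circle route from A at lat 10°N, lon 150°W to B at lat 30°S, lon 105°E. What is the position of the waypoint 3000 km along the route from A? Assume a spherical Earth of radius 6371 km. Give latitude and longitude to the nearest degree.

≈ lat 3°S, lon 174°W

Convert each endpoint to a unit vector on the sphere (x = cos φ cos λ, y = cos φ sin λ, z = sin φ).
The central angle between the endpoints is δ = arccos(p₁·p₂) ≈ 1.883 rad (107.9°). The total great-circle distance is δ·R ≈ 1.883 × 6371 ≈ 11999 km, so the target fraction is f = 3000/11999 ≈ 0.250.
Interpolate at f ≈ 0.250 with slerp weights a = sin((1−f)δ)/sin δ ≈ 1.038, b = sin(fδ)/sin δ ≈ 0.477.
p = a·p₁ + b·p₂ ≈ (-0.992, -0.112, -0.058); φ = arcsin(p_z) ≈ -3.34°, λ = atan2(p_y, p_x) ≈ -173.55°.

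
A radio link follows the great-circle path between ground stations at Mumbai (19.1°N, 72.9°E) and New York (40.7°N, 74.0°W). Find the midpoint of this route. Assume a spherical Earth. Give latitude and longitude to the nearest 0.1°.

≈ 62.2°N, 19.7°E

Convert each endpoint to a unit vector on the sphere (x = cos φ cos λ, y = cos φ sin λ, z = sin φ).
The central angle between the endpoints is δ = arccos(p₁·p₂) ≈ 1.968 rad (112.8°).
Interpolate at f = 1/2 with slerp weights a = sin((1−f)δ)/sin δ ≈ 0.903, b = sin(fδ)/sin δ ≈ 0.903.
p = a·p₁ + b·p₂ ≈ (0.440, 0.157, 0.884); φ = arcsin(p_z) ≈ 62.16°, λ = atan2(p_y, p_x) ≈ 19.71°.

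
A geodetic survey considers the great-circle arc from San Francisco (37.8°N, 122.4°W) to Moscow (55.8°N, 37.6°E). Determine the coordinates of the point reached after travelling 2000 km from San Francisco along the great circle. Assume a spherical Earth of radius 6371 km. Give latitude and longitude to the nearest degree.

≈ 55°N, 116°W

Convert each endpoint to a unit vector on the sphere (x = cos φ cos λ, y = cos φ sin λ, z = sin φ).
The central angle between the endpoints is δ = arccos(p₁·p₂) ≈ 1.481 rad (84.9°). The total great-circle distance is δ·R ≈ 1.481 × 6371 ≈ 9436 km, so the target fraction is f = 2000/9436 ≈ 0.212.
Interpolate at f ≈ 0.212 with slerp weights a = sin((1−f)δ)/sin δ ≈ 0.923, b = sin(fδ)/sin δ ≈ 0.310.
p = a·p₁ + b·p₂ ≈ (-0.253, -0.510, 0.822); φ = arcsin(p_z) ≈ 55.32°, λ = atan2(p_y, p_x) ≈ -116.39°.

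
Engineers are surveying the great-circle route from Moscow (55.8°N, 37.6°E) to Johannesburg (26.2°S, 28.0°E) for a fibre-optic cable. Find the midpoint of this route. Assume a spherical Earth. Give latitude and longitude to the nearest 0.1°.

The haversine formula gives a central angle δ ≈ 1.438 rad (82.4°) between the endpoints.
Interpolate at f = 1/2 with slerp weights a = sin((1−f)δ)/sin δ ≈ 0.665, b = sin(fδ)/sin δ ≈ 0.665.
p = a·p₁ + b·p₂ ≈ (0.822, 0.508, 0.256); φ = arcsin(p_z) ≈ 14.85°, λ = atan2(p_y, p_x) ≈ 31.70°.

≈ (14.8°N, 31.7°E)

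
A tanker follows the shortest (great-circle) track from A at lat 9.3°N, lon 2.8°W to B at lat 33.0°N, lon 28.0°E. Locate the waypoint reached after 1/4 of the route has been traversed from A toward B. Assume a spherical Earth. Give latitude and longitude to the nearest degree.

≈ lat 16°N, lon 4°E

Convert each endpoint to a unit vector on the sphere (x = cos φ cos λ, y = cos φ sin λ, z = sin φ).
The central angle between the endpoints is δ = arccos(p₁·p₂) ≈ 0.645 rad (37.0°).
Interpolate at f = 1/4 with slerp weights a = sin((1−f)δ)/sin δ ≈ 0.774, b = sin(fδ)/sin δ ≈ 0.267.
p = a·p₁ + b·p₂ ≈ (0.960, 0.068, 0.270); φ = arcsin(p_z) ≈ 15.69°, λ = atan2(p_y, p_x) ≈ 4.04°.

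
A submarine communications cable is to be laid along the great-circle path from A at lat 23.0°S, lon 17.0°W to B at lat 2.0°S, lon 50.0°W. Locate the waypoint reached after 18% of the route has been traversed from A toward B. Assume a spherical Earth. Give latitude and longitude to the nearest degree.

≈ lat 20°S, lon 23°W

Convert each endpoint to a unit vector on the sphere (x = cos φ cos λ, y = cos φ sin λ, z = sin φ).
The central angle between the endpoints is δ = arccos(p₁·p₂) ≈ 0.668 rad (38.3°).
Interpolate at f = 0.18 with slerp weights a = sin((1−f)δ)/sin δ ≈ 0.841, b = sin(fδ)/sin δ ≈ 0.194.
p = a·p₁ + b·p₂ ≈ (0.864, -0.375, -0.335); φ = arcsin(p_z) ≈ -19.59°, λ = atan2(p_y, p_x) ≈ -23.42°.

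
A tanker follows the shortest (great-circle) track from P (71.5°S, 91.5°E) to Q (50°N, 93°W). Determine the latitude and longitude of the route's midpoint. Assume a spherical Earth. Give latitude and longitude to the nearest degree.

Convert each endpoint to a unit vector on the sphere (x = cos φ cos λ, y = cos φ sin λ, z = sin φ).
The central angle between the endpoints is δ = arccos(p₁·p₂) ≈ 2.765 rad (158.4°).
Interpolate at f = 1/2 with slerp weights a = sin((1−f)δ)/sin δ ≈ 2.669, b = sin(fδ)/sin δ ≈ 2.669.
p = a·p₁ + b·p₂ ≈ (-0.112, -0.867, -0.486); φ = arcsin(p_z) ≈ -29.11°, λ = atan2(p_y, p_x) ≈ -97.36°.

≈ (29°S, 97°W)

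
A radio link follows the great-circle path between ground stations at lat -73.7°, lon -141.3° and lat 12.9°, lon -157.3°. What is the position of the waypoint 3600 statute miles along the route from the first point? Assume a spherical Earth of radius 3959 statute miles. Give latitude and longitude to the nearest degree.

From cos δ = sin φ₁ sin φ₂ + cos φ₁ cos φ₂ cos Δλ, the central angle is δ ≈ 1.522 rad (87.2°). The total great-circle distance is δ·R ≈ 1.522 × 3959 ≈ 6026 mi, so the target fraction is f = 3600/6026 ≈ 0.597.
Interpolate at f ≈ 0.597 with slerp weights a = sin((1−f)δ)/sin δ ≈ 0.576, b = sin(fδ)/sin δ ≈ 0.790.
p = a·p₁ + b·p₂ ≈ (-0.837, -0.398, -0.376); φ = arcsin(p_z) ≈ -22.10°, λ = atan2(p_y, p_x) ≈ -154.54°.

≈ lat -22°, lon -155°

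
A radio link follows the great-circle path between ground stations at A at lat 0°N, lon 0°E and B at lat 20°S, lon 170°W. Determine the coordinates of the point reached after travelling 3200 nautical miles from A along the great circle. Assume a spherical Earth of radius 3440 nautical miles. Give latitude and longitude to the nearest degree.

≈ lat 46°S, lon 30°W

Convert each endpoint to a unit vector on the sphere (x = cos φ cos λ, y = cos φ sin λ, z = sin φ).
The central angle between the endpoints is δ = arccos(p₁·p₂) ≈ 2.753 rad (157.7°). The total great-circle distance is δ·R ≈ 2.753 × 3440 ≈ 9470 nmi, so the target fraction is f = 3200/9470 ≈ 0.338.
Interpolate at f ≈ 0.338 with slerp weights a = sin((1−f)δ)/sin δ ≈ 2.556, b = sin(fδ)/sin δ ≈ 2.116.
p = a·p₁ + b·p₂ ≈ (0.598, -0.345, -0.724); φ = arcsin(p_z) ≈ -46.35°, λ = atan2(p_y, p_x) ≈ -30.01°.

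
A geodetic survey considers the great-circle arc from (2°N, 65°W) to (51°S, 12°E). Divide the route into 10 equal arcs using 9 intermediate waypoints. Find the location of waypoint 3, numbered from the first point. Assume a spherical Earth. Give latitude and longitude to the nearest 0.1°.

≈ (17.5°S, 49.1°W)

Write both endpoints as unit vectors p₁, p₂ with components (cos φ cos λ, cos φ sin λ, sin φ).
The central angle between the endpoints is δ = arccos(p₁·p₂) ≈ 1.456 rad (83.4°).
Interpolate at f = 3/10 with slerp weights a = sin((1−f)δ)/sin δ ≈ 0.857, b = sin(fδ)/sin δ ≈ 0.426.
p = a·p₁ + b·p₂ ≈ (0.624, -0.721, -0.301); φ = arcsin(p_z) ≈ -17.52°, λ = atan2(p_y, p_x) ≈ -49.11°.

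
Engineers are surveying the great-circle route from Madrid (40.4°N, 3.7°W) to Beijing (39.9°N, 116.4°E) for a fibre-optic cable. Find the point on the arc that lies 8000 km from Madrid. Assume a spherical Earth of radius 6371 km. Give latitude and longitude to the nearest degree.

The haversine formula gives a central angle δ ≈ 1.448 rad (82.9°) between the endpoints. The total great-circle distance is δ·R ≈ 1.448 × 6371 ≈ 9224 km, so the target fraction is f = 8000/9224 ≈ 0.867.
Interpolate at f ≈ 0.867 with slerp weights a = sin((1−f)δ)/sin δ ≈ 0.192, b = sin(fδ)/sin δ ≈ 0.958.
p = a·p₁ + b·p₂ ≈ (-0.181, 0.649, 0.739); φ = arcsin(p_z) ≈ 47.66°, λ = atan2(p_y, p_x) ≈ 105.56°.

≈ (48°N, 106°E)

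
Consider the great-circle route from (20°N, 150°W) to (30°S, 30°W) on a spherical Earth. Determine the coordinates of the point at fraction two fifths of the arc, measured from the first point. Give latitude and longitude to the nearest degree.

≈ (4°S, 105°W)

Convert each endpoint to a unit vector on the sphere (x = cos φ cos λ, y = cos φ sin λ, z = sin φ).
The central angle between the endpoints is δ = arccos(p₁·p₂) ≈ 2.187 rad (125.3°).
Interpolate at f = 2/5 with slerp weights a = sin((1−f)δ)/sin δ ≈ 1.185, b = sin(fδ)/sin δ ≈ 0.940.
p = a·p₁ + b·p₂ ≈ (-0.259, -0.964, -0.065); φ = arcsin(p_z) ≈ -3.73°, λ = atan2(p_y, p_x) ≈ -105.03°.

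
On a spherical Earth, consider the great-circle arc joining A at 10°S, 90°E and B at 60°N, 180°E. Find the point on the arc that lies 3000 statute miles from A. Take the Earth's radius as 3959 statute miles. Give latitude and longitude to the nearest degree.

The haversine formula gives a central angle δ ≈ 1.722 rad (98.6°) between the endpoints. The total great-circle distance is δ·R ≈ 1.722 × 3959 ≈ 6816 mi, so the target fraction is f = 3000/6816 ≈ 0.440.
Interpolate at f ≈ 0.440 with slerp weights a = sin((1−f)δ)/sin δ ≈ 0.831, b = sin(fδ)/sin δ ≈ 0.695.
p = a·p₁ + b·p₂ ≈ (-0.348, 0.818, 0.458); φ = arcsin(p_z) ≈ 27.24°, λ = atan2(p_y, p_x) ≈ 113.02°.

≈ 27°N, 113°E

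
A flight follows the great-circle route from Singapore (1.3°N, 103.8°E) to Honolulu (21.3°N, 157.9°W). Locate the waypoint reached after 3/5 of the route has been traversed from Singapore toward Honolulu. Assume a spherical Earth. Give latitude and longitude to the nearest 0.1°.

From cos δ = sin φ₁ sin φ₂ + cos φ₁ cos φ₂ cos Δλ, the central angle is δ ≈ 1.697 rad (97.3°).
Interpolate at f = 3/5 with slerp weights a = sin((1−f)δ)/sin δ ≈ 0.633, b = sin(fδ)/sin δ ≈ 0.858.
p = a·p₁ + b·p₂ ≈ (-0.892, 0.314, 0.326); φ = arcsin(p_z) ≈ 19.03°, λ = atan2(p_y, p_x) ≈ 160.61°.

≈ 19.0°N, 160.6°E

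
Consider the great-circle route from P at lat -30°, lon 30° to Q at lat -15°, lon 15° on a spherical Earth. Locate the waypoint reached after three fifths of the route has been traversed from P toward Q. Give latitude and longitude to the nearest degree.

≈ lat -21°, lon 21°

Write both endpoints as unit vectors p₁, p₂ with components (cos φ cos λ, cos φ sin λ, sin φ).
The central angle between the endpoints is δ = arccos(p₁·p₂) ≈ 0.356 rad (20.4°).
Interpolate at f = 3/5 with slerp weights a = sin((1−f)δ)/sin δ ≈ 0.407, b = sin(fδ)/sin δ ≈ 0.608.
p = a·p₁ + b·p₂ ≈ (0.873, 0.328, -0.361); φ = arcsin(p_z) ≈ -21.16°, λ = atan2(p_y, p_x) ≈ 20.62°.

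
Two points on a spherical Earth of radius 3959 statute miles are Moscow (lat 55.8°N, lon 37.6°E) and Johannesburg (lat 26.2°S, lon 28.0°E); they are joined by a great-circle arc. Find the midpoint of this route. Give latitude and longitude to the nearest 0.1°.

≈ lat 14.8°N, lon 31.7°E

The haversine formula gives a central angle δ ≈ 1.438 rad (82.4°) between the endpoints.
Interpolate at f = 1/2 with slerp weights a = sin((1−f)δ)/sin δ ≈ 0.665, b = sin(fδ)/sin δ ≈ 0.665.
p = a·p₁ + b·p₂ ≈ (0.822, 0.508, 0.256); φ = arcsin(p_z) ≈ 14.85°, λ = atan2(p_y, p_x) ≈ 31.70°.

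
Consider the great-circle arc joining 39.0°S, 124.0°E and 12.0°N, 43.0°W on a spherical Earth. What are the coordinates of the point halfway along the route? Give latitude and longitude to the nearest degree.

Convert each endpoint to a unit vector on the sphere (x = cos φ cos λ, y = cos φ sin λ, z = sin φ).
The central angle between the endpoints is δ = arccos(p₁·p₂) ≈ 2.629 rad (150.6°).
Interpolate at f = 1/2 with slerp weights a = sin((1−f)δ)/sin δ ≈ 1.973, b = sin(fδ)/sin δ ≈ 1.973.
p = a·p₁ + b·p₂ ≈ (0.554, -0.045, -0.831); φ = arcsin(p_z) ≈ -56.24°, λ = atan2(p_y, p_x) ≈ -4.64°.

≈ 56°S, 5°W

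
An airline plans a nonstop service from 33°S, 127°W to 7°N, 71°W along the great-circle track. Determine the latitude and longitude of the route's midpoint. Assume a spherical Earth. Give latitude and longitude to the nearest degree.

The haversine formula gives a central angle δ ≈ 1.160 rad (66.5°) between the endpoints.
Interpolate at f = 1/2 with slerp weights a = sin((1−f)δ)/sin δ ≈ 0.598, b = sin(fδ)/sin δ ≈ 0.598.
p = a·p₁ + b·p₂ ≈ (-0.109, -0.961, -0.253); φ = arcsin(p_z) ≈ -14.64°, λ = atan2(p_y, p_x) ≈ -96.44°.

≈ 15°S, 96°W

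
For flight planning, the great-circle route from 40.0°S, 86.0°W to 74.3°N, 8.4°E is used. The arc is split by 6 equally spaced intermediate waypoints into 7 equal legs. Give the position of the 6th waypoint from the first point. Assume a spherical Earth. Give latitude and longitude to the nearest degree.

Convert each endpoint to a unit vector on the sphere (x = cos φ cos λ, y = cos φ sin λ, z = sin φ).
The central angle between the endpoints is δ = arccos(p₁·p₂) ≈ 2.258 rad (129.4°).
Interpolate at f = 6/7 with slerp weights a = sin((1−f)δ)/sin δ ≈ 0.410, b = sin(fδ)/sin δ ≈ 1.209.
p = a·p₁ + b·p₂ ≈ (0.346, -0.266, 0.900); φ = arcsin(p_z) ≈ 64.16°, λ = atan2(p_y, p_x) ≈ -37.57°.

≈ 64°N, 38°W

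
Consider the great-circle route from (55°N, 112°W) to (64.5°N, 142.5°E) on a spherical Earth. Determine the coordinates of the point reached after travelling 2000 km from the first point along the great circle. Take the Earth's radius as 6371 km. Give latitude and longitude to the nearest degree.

From cos δ = sin φ₁ sin φ₂ + cos φ₁ cos φ₂ cos Δλ, the central angle is δ ≈ 0.832 rad (47.7°). The total great-circle distance is δ·R ≈ 0.832 × 6371 ≈ 5301 km, so the target fraction is f = 2000/5301 ≈ 0.377.
Interpolate at f ≈ 0.377 with slerp weights a = sin((1−f)δ)/sin δ ≈ 0.670, b = sin(fδ)/sin δ ≈ 0.418.
p = a·p₁ + b·p₂ ≈ (-0.287, -0.247, 0.926); φ = arcsin(p_z) ≈ 67.78°, λ = atan2(p_y, p_x) ≈ -139.27°.

≈ (68°N, 139°W)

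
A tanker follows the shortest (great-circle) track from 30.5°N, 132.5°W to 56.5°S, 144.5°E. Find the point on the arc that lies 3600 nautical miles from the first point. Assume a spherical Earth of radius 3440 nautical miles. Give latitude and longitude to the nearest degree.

≈ 20°S, 165°W

From cos δ = sin φ₁ sin φ₂ + cos φ₁ cos φ₂ cos Δλ, the central angle is δ ≈ 1.945 rad (111.4°). The total great-circle distance is δ·R ≈ 1.945 × 3440 ≈ 6690 nmi, so the target fraction is f = 3600/6690 ≈ 0.538.
Interpolate at f ≈ 0.538 with slerp weights a = sin((1−f)δ)/sin δ ≈ 0.840, b = sin(fδ)/sin δ ≈ 0.930.
p = a·p₁ + b·p₂ ≈ (-0.907, -0.236, -0.349); φ = arcsin(p_z) ≈ -20.43°, λ = atan2(p_y, p_x) ≈ -165.43°.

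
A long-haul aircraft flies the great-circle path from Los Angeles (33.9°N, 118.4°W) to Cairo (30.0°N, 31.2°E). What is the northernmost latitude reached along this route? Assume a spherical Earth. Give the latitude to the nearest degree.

The great circle lies in the plane with unit normal n̂ = (p₁ × p₂)/|p₁ × p₂|.
Here n̂_z ≈ +0.387; the vertex latitude is φ_max = arccos|n̂_z| ≈ 67.2°.
Check via Clairaut: cos φ_max = |cos φ₁| · sin C = cos(33.9°)·sin(27.8°) ≈ 0.387, again giving ≈ 67.2°.

≈ 67°N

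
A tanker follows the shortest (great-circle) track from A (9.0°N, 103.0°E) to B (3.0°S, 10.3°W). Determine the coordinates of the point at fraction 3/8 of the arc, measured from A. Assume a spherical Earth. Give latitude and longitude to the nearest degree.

≈ (7°N, 60°E)

From cos δ = sin φ₁ sin φ₂ + cos φ₁ cos φ₂ cos Δλ, the central angle is δ ≈ 1.980 rad (113.5°).
Interpolate at f = 3/8 with slerp weights a = sin((1−f)δ)/sin δ ≈ 1.030, b = sin(fδ)/sin δ ≈ 0.737.
p = a·p₁ + b·p₂ ≈ (0.495, 0.860, 0.123); φ = arcsin(p_z) ≈ 7.04°, λ = atan2(p_y, p_x) ≈ 60.05°.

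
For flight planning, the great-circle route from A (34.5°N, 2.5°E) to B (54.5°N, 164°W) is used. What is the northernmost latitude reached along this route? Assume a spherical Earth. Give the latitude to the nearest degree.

The great circle lies in the plane with unit normal n̂ = (p₁ × p₂)/|p₁ × p₂|.
Here n̂_z ≈ -0.112; the vertex latitude is φ_max = arccos|n̂_z| ≈ 83.6°.

≈ 84°N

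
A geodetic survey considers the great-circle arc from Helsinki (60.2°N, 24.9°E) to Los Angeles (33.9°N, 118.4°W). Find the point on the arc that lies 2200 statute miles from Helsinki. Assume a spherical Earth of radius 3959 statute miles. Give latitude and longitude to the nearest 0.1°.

From cos δ = sin φ₁ sin φ₂ + cos φ₁ cos φ₂ cos Δλ, the central angle is δ ≈ 1.417 rad (81.2°). The total great-circle distance is δ·R ≈ 1.417 × 3959 ≈ 5610 mi, so the target fraction is f = 2200/5610 ≈ 0.392.
Interpolate at f ≈ 0.392 with slerp weights a = sin((1−f)δ)/sin δ ≈ 0.768, b = sin(fδ)/sin δ ≈ 0.534.
p = a·p₁ + b·p₂ ≈ (0.135, -0.229, 0.964); φ = arcsin(p_z) ≈ 74.57°, λ = atan2(p_y, p_x) ≈ -59.43°.

≈ (74.6°N, 59.4°W)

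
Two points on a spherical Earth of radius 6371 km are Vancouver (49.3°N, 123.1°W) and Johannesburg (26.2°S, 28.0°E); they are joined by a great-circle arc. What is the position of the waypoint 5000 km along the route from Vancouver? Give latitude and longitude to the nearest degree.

≈ 53°N, 48°W

The haversine formula gives a central angle δ ≈ 2.581 rad (147.9°) between the endpoints. The total great-circle distance is δ·R ≈ 2.581 × 6371 ≈ 16444 km, so the target fraction is f = 5000/16444 ≈ 0.304.
Interpolate at f ≈ 0.304 with slerp weights a = sin((1−f)δ)/sin δ ≈ 1.833, b = sin(fδ)/sin δ ≈ 1.329.
p = a·p₁ + b·p₂ ≈ (0.400, -0.442, 0.803); φ = arcsin(p_z) ≈ 53.42°, λ = atan2(p_y, p_x) ≈ -47.82°.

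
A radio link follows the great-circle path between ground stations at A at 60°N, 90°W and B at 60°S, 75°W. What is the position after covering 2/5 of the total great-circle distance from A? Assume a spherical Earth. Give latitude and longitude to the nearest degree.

Convert each endpoint to a unit vector on the sphere (x = cos φ cos λ, y = cos φ sin λ, z = sin φ).
The central angle between the endpoints is δ = arccos(p₁·p₂) ≈ 2.104 rad (120.6°).
Interpolate at f = 2/5 with slerp weights a = sin((1−f)δ)/sin δ ≈ 1.107, b = sin(fδ)/sin δ ≈ 0.866.
p = a·p₁ + b·p₂ ≈ (0.112, -0.972, 0.208); φ = arcsin(p_z) ≈ 12.02°, λ = atan2(p_y, p_x) ≈ -83.42°.

≈ 12°N, 83°W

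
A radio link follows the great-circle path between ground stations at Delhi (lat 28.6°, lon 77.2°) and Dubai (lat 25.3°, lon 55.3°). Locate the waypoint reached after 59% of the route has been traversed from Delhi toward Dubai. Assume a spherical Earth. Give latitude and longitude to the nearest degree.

≈ lat 27°, lon 64°

The haversine formula gives a central angle δ ≈ 0.345 rad (19.8°) between the endpoints.
Interpolate at f = 0.59 with slerp weights a = sin((1−f)δ)/sin δ ≈ 0.417, b = sin(fδ)/sin δ ≈ 0.598.
p = a·p₁ + b·p₂ ≈ (0.389, 0.801, 0.455); φ = arcsin(p_z) ≈ 27.06°, λ = atan2(p_y, p_x) ≈ 64.12°.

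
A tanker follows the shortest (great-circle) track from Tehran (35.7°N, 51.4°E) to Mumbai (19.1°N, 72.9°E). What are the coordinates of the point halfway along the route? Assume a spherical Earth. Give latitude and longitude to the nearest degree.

From cos δ = sin φ₁ sin φ₂ + cos φ₁ cos φ₂ cos Δλ, the central angle is δ ≈ 0.440 rad (25.2°).
Interpolate at f = 1/2 with slerp weights a = sin((1−f)δ)/sin δ ≈ 0.512, b = sin(fδ)/sin δ ≈ 0.512.
p = a·p₁ + b·p₂ ≈ (0.402, 0.788, 0.467); φ = arcsin(p_z) ≈ 27.81°, λ = atan2(p_y, p_x) ≈ 62.97°.

≈ (28°N, 63°E)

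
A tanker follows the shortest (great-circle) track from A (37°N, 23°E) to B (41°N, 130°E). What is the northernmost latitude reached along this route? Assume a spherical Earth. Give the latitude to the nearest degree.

≈ 54°N

The great circle lies in the plane with unit normal n̂ = (p₁ × p₂)/|p₁ × p₂|.
Here n̂_z ≈ +0.591; the vertex latitude is φ_max = arccos|n̂_z| ≈ 53.8°.
Check via Clairaut: cos φ_max = |cos φ₁| · sin C = cos(37.0°)·sin(47.7°) ≈ 0.591, again giving ≈ 53.8°.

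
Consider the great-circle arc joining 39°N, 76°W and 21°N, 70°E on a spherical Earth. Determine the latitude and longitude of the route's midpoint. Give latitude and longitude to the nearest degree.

≈ 62°N, 14°E

Write both endpoints as unit vectors p₁, p₂ with components (cos φ cos λ, cos φ sin λ, sin φ).
The central angle between the endpoints is δ = arccos(p₁·p₂) ≈ 1.956 rad (112.1°).
Interpolate at f = 1/2 with slerp weights a = sin((1−f)δ)/sin δ ≈ 0.895, b = sin(fδ)/sin δ ≈ 0.895.
p = a·p₁ + b·p₂ ≈ (0.454, 0.110, 0.884); φ = arcsin(p_z) ≈ 62.14°, λ = atan2(p_y, p_x) ≈ 13.65°.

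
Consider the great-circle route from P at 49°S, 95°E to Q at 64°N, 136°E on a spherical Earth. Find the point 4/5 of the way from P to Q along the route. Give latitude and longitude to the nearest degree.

≈ 42°N, 121°E

Write both endpoints as unit vectors p₁, p₂ with components (cos φ cos λ, cos φ sin λ, sin φ).
The central angle between the endpoints is δ = arccos(p₁·p₂) ≈ 2.050 rad (117.5°).
Interpolate at f = 4/5 with slerp weights a = sin((1−f)δ)/sin δ ≈ 0.449, b = sin(fδ)/sin δ ≈ 1.124.
p = a·p₁ + b·p₂ ≈ (-0.380, 0.636, 0.671); φ = arcsin(p_z) ≈ 42.18°, λ = atan2(p_y, p_x) ≈ 120.87°.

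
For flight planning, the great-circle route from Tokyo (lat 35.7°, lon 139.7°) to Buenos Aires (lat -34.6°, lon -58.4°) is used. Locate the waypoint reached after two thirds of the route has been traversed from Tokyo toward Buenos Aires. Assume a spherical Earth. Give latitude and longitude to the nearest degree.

≈ lat -12°, lon -114°

From cos δ = sin φ₁ sin φ₂ + cos φ₁ cos φ₂ cos Δλ, the central angle is δ ≈ 2.883 rad (165.2°).
Interpolate at f = 2/3 with slerp weights a = sin((1−f)δ)/sin δ ≈ 3.205, b = sin(fδ)/sin δ ≈ 3.671.
p = a·p₁ + b·p₂ ≈ (-0.402, -0.890, -0.214); φ = arcsin(p_z) ≈ -12.38°, λ = atan2(p_y, p_x) ≈ -114.28°.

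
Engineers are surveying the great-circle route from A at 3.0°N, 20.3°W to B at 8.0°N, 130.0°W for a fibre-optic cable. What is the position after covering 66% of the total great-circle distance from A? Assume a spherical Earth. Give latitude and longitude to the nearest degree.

The haversine formula gives a central angle δ ≈ 1.903 rad (109.0°) between the endpoints.
Interpolate at f = 0.66 with slerp weights a = sin((1−f)δ)/sin δ ≈ 0.638, b = sin(fδ)/sin δ ≈ 1.006.
p = a·p₁ + b·p₂ ≈ (-0.043, -0.984, 0.173); φ = arcsin(p_z) ≈ 9.98°, λ = atan2(p_y, p_x) ≈ -92.50°.

≈ 10°N, 93°W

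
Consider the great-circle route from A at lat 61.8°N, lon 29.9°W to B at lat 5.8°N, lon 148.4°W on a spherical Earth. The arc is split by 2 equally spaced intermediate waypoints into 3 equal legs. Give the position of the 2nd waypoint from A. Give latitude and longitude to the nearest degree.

≈ lat 35°N, lon 132°W

Write both endpoints as unit vectors p₁, p₂ with components (cos φ cos λ, cos φ sin λ, sin φ).
The central angle between the endpoints is δ = arccos(p₁·p₂) ≈ 1.706 rad (97.8°).
Interpolate at f = 2/3 with slerp weights a = sin((1−f)δ)/sin δ ≈ 0.544, b = sin(fδ)/sin δ ≈ 0.916.
p = a·p₁ + b·p₂ ≈ (-0.554, -0.606, 0.572); φ = arcsin(p_z) ≈ 34.87°, λ = atan2(p_y, p_x) ≈ -132.43°.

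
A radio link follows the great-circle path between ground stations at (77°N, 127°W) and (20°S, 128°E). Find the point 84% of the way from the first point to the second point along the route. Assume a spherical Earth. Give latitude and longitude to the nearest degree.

The haversine formula gives a central angle δ ≈ 1.969 rad (112.8°) between the endpoints.
Interpolate at f = 0.84 with slerp weights a = sin((1−f)δ)/sin δ ≈ 0.336, b = sin(fδ)/sin δ ≈ 1.081.
p = a·p₁ + b·p₂ ≈ (-0.671, 0.740, -0.042); φ = arcsin(p_z) ≈ -2.42°, λ = atan2(p_y, p_x) ≈ 132.19°.

≈ (2°S, 132°E)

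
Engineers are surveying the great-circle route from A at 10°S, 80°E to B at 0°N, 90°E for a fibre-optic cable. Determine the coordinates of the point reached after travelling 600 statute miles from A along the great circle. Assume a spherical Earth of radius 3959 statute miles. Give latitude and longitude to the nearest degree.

The haversine formula gives a central angle δ ≈ 0.246 rad (14.1°) between the endpoints. The total great-circle distance is δ·R ≈ 0.246 × 3959 ≈ 975 mi, so the target fraction is f = 600/975 ≈ 0.616.
Interpolate at f ≈ 0.616 with slerp weights a = sin((1−f)δ)/sin δ ≈ 0.388, b = sin(fδ)/sin δ ≈ 0.619.
p = a·p₁ + b·p₂ ≈ (0.066, 0.996, -0.067); φ = arcsin(p_z) ≈ -3.86°, λ = atan2(p_y, p_x) ≈ 86.19°.

≈ 4°S, 86°E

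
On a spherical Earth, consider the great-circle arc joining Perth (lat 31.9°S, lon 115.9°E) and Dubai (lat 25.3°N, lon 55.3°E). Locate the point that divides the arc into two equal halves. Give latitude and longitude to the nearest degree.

Write both endpoints as unit vectors p₁, p₂ with components (cos φ cos λ, cos φ sin λ, sin φ).
The central angle between the endpoints is δ = arccos(p₁·p₂) ≈ 1.419 rad (81.3°).
Interpolate at f = 1/2 with slerp weights a = sin((1−f)δ)/sin δ ≈ 0.659, b = sin(fδ)/sin δ ≈ 0.659.
p = a·p₁ + b·p₂ ≈ (0.095, 0.993, -0.067); φ = arcsin(p_z) ≈ -3.82°, λ = atan2(p_y, p_x) ≈ 84.55°.

≈ lat 4°S, lon 85°E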